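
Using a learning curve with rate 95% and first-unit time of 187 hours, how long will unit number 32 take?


Formula: T_n = T_1 * (learning_rate)^(log2(n)) where learning_rate = rate/100
Doublings = log2(32) = 5
T_n = 187 * 0.95^5
T_n = 187 * 0.7738 = 144.7 hours

144.7 hours


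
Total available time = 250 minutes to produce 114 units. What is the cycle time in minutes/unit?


Formula: CT = Available Time / Number of Units
CT = 250 min / 114 units
CT = 2.19 min/unit

2.19 min/unit


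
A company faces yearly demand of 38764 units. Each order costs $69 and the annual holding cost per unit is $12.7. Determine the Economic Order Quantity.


Formula: EOQ = sqrt(2 * D * S / H)
Numerator: 2 * 38764 * 69 = 5349432
2DS/H = 5349432 / 12.7 = 421215.1
EOQ = sqrt(421215.1) = 649.0 units

649.0 units


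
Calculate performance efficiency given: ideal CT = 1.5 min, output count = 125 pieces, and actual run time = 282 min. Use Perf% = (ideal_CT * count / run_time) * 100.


Formula: Performance = (Ideal CT * Total Count) / Run Time * 100
Ideal output time = 1.5 * 125 = 187.5 min
Performance = 187.5 / 282 * 100 = 66.5%

66.5%


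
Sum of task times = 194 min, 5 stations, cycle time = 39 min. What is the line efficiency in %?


Formula: Efficiency = Sum of Task Times / (N_stations * CT) * 100
Total station capacity = 5 stations * 39 min = 195 min
Efficiency = 194 / 195 * 100 = 99.5%

99.5%


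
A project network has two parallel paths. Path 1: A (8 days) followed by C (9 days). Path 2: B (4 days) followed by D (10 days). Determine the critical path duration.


Path 1 = 8 + 9 = 17 days
Path 2 = 4 + 10 = 14 days
Duration = max(17, 14) = 17 days

17 days


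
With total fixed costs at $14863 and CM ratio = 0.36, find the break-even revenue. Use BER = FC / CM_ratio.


Formula: BER = Fixed Costs / Contribution Margin Ratio
BER = $14863 / 0.36
BER = $41286.11 (to the nearest cent)

$41286.11


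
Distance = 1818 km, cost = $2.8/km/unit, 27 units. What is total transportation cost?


TC = dist * cost * units = 1818 * 2.8 * 27 = $137440.80

$137440.80


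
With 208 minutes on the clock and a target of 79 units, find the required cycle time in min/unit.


Formula: CT = Available Time / Number of Units
CT = 208 min / 79 units
CT = 2.63 min/unit

2.63 min/unit


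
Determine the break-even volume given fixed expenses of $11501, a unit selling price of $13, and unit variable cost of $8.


Formula: BEQ = Fixed Costs / (Price - Variable Cost)
Contribution margin = $13 - $8 = $5/unit
BEQ = ceil($11501 / $5/unit) = ceil(2300.2) = 2301 units

2301 units


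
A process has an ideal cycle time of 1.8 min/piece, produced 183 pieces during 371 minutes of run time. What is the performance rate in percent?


Formula: Performance = (Ideal CT * Total Count) / Run Time * 100
Ideal output time = 1.8 * 183 = 329.4 min
Performance = 329.4 / 371 * 100 = 88.8%

88.8%


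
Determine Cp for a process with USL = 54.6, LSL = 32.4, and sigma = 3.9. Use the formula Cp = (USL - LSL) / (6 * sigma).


Cp = (54.6 - 32.4) / (6 * 3.9)

0.95


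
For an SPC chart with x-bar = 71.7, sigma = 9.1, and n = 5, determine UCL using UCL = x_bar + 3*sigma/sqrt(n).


UCL = 71.7 + 3 * 9.1 / sqrt(5)

83.91


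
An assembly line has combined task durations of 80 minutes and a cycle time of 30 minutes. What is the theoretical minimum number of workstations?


Formula: N_min = ceil(Sum of Task Times / Cycle Time)
N_min = ceil(80 min / 30 min) = ceil(2.6667)
N_min = 3 stations

3


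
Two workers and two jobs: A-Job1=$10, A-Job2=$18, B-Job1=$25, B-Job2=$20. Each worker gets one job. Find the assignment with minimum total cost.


Option 1: A->1 + B->2 = $10 + $20 = $30
Option 2: A->2 + B->1 = $18 + $25 = $43
Min cost = min($30, $43) = $30

$30


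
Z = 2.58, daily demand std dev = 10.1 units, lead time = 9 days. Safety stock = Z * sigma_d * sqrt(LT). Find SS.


Formula: SS = z * sigma_d * sqrt(LT)
sqrt(LT) = sqrt(9) = 3.0
SS = 2.58 * 10.1 * 3.0
SS = 78.2 units

78.2 units


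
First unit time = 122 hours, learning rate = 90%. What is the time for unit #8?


Formula: T_n = T_1 * (learning_rate)^(log2(n)) where learning_rate = rate/100
Doublings = log2(8) = 3
T_n = 122 * 0.9^3
T_n = 122 * 0.729 = 88.9 hours

88.9 hours


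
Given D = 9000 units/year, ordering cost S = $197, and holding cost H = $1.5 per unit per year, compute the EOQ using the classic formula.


Formula: EOQ = sqrt(2 * D * S / H)
Numerator: 2 * 9000 * 197 = 3546000
2DS/H = 3546000 / 1.5 = 2364000.0
EOQ = sqrt(2364000.0) = 1537.5 units

1537.5 units


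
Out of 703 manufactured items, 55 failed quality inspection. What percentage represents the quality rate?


Formula: Quality Rate = Good Pieces / Total Pieces * 100
Good pieces = 703 - 55 = 648
QR = 648 / 703 * 100 = 92.2%

92.2%


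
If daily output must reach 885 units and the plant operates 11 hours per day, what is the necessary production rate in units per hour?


Formula: Production Rate = Daily Demand / Available Hours
Rate = 885 units/day / 11 hours/day
Rate = 80.5 units/hour

80.5 units/hour


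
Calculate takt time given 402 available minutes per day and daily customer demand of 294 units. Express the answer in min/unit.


Formula: Takt Time = Available Production Time / Customer Demand
Takt = 402 min/day / 294 units/day
Takt = 1.37 min/unit

1.37 min/unit


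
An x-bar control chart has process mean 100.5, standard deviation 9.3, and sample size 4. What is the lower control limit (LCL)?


LCL = 100.5 - 3 * 9.3 / sqrt(4)

86.55


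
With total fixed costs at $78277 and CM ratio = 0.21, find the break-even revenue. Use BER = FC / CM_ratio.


Formula: BER = Fixed Costs / Contribution Margin Ratio
BER = $78277 / 0.21
BER = $372747.62 (to the nearest cent)

$372747.62


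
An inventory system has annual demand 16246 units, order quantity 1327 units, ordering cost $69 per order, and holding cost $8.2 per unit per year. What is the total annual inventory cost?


TC = 16246/1327 * 69 + 1327/2 * 8.2

$6285.44


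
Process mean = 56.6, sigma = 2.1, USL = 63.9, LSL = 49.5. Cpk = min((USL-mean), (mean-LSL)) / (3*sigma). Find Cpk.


Cpu = (63.9 - 56.6) / (3 * 2.1) = 1.16
Cpl = (56.6 - 49.5) / (3 * 2.1) = 1.13
Cpk = min(1.16, 1.13) = 1.13

1.13


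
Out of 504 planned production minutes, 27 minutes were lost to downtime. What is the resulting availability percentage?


Formula: Availability = (Planned Time - Downtime) / Planned Time * 100
Uptime = 504 - 27 = 477 min
Availability = 477 / 504 * 100 = 94.6%

94.6%


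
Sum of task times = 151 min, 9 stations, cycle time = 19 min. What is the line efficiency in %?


Formula: Efficiency = Sum of Task Times / (N_stations * CT) * 100
Total station capacity = 9 stations * 19 min = 171 min
Efficiency = 151 / 171 * 100 = 88.3%

88.3%


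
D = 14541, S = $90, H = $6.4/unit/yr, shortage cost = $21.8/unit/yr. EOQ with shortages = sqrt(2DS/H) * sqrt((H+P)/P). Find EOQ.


Formula: EOQ* = sqrt(2DS/H) * sqrt((H+P)/P)
Base EOQ = sqrt(2*14541*90/6.4) = 639.5 units
Correction = sqrt((6.4+21.8)/21.8) = 1.13736
EOQ* = 639.5 * 1.13736 = 727.3 units

727.3 units


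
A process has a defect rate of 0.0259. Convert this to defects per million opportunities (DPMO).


DPMO = defect_rate * 1000000 = 0.0259 * 1000000

25900


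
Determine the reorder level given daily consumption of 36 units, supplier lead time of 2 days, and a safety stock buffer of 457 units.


Formula: ROP = (Daily Demand * Lead Time) + Safety Stock
Demand during lead time = 36 * 2 = 72 units
ROP = 72 + 457 = 529 units

529 units


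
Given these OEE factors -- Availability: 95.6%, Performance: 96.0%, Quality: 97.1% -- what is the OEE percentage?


Formula: OEE = Availability * Performance * Quality / 10000
A * P = 95.6% * 96.0% / 100 = 91.78%
OEE = 91.78% * 97.1% / 100 = 89.1%

89.1%


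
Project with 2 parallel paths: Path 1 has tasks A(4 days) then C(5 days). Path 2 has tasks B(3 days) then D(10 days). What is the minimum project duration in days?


Path 1 = 4 + 5 = 9 days
Path 2 = 3 + 10 = 13 days
Duration = max(9, 13) = 13 days

13 days


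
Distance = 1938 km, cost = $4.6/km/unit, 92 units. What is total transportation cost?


TC = dist * cost * units = 1938 * 4.6 * 92 = $820161.60

$820161.60


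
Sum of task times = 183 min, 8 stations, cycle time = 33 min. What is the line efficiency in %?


Formula: Efficiency = Sum of Task Times / (N_stations * CT) * 100
Total station capacity = 8 stations * 33 min = 264 min
Efficiency = 183 / 264 * 100 = 69.3%

69.3%


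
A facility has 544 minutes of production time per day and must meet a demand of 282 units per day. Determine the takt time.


Formula: Takt Time = Available Production Time / Customer Demand
Takt = 544 min/day / 282 units/day
Takt = 1.93 min/unit

1.93 min/unit


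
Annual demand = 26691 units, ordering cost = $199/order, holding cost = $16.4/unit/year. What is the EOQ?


Formula: EOQ = sqrt(2 * D * S / H)
Numerator: 2 * 26691 * 199 = 10623018
2DS/H = 10623018 / 16.4 = 647745.0
EOQ = sqrt(647745.0) = 804.8 units

804.8 units


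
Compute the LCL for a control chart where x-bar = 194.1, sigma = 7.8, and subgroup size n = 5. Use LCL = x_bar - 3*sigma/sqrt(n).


LCL = 194.1 - 3 * 7.8 / sqrt(5)

183.64


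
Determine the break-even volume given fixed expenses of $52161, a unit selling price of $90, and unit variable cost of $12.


Formula: BEQ = Fixed Costs / (Price - Variable Cost)
Contribution margin = $90 - $12 = $78/unit
BEQ = ceil($52161 / $78/unit) = ceil(668.73) = 669 units

669 units


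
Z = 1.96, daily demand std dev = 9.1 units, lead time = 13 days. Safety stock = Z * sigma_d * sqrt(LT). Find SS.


Formula: SS = z * sigma_d * sqrt(LT)
sqrt(LT) = sqrt(13) = 3.6056
SS = 1.96 * 9.1 * 3.6056
SS = 64.3 units

64.3 units


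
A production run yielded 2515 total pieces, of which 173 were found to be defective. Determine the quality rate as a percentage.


Formula: Quality Rate = Good Pieces / Total Pieces * 100
Good pieces = 2515 - 173 = 2342
QR = 2342 / 2515 * 100 = 93.1%

93.1%


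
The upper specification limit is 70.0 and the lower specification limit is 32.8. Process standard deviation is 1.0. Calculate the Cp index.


Cp = (70.0 - 32.8) / (6 * 1.0)

6.2


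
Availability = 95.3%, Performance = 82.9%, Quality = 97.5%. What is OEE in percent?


Formula: OEE = Availability * Performance * Quality / 10000
A * P = 95.3% * 82.9% / 100 = 79.0%
OEE = 79.0% * 97.5% / 100 = 77.0%

77.0%


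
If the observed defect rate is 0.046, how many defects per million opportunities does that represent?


DPMO = defect_rate * 1000000 = 0.046 * 1000000

46000


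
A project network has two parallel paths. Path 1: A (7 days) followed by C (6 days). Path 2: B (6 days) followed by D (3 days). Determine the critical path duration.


Path 1 = 7 + 6 = 13 days
Path 2 = 6 + 3 = 9 days
Duration = max(13, 9) = 13 days

13 days


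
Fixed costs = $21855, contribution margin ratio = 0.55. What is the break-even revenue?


Formula: BER = Fixed Costs / Contribution Margin Ratio
BER = $21855 / 0.55
BER = $39736.36 (to the nearest cent)

$39736.36


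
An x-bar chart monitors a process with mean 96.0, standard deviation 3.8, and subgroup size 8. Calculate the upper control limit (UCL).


UCL = 96.0 + 3 * 3.8 / sqrt(8)

100.03


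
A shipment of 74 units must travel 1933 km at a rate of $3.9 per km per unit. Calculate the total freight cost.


TC = dist * cost * units = 1933 * 3.9 * 74 = $557863.80

$557863.80


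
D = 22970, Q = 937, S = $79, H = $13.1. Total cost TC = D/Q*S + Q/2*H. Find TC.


TC = 22970/937 * 79 + 937/2 * 13.1

$8073.99


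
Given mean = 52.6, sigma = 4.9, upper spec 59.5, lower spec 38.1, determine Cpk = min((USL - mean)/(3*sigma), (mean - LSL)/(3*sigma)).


Cpu = (59.5 - 52.6) / (3 * 4.9) = 0.47
Cpl = (52.6 - 38.1) / (3 * 4.9) = 0.99
Cpk = min(0.47, 0.99) = 0.47

0.47


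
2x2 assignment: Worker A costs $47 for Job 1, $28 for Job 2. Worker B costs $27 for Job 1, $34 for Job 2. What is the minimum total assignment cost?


Option 1: A->1 + B->2 = $47 + $34 = $81
Option 2: A->2 + B->1 = $28 + $27 = $55
Min cost = min($81, $55) = $55

$55


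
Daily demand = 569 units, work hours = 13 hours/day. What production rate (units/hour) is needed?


Formula: Production Rate = Daily Demand / Available Hours
Rate = 569 units/day / 13 hours/day
Rate = 43.8 units/hour

43.8 units/hour


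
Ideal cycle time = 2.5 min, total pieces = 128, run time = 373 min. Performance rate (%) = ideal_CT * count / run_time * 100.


Formula: Performance = (Ideal CT * Total Count) / Run Time * 100
Ideal output time = 2.5 * 128 = 320.0 min
Performance = 320.0 / 373 * 100 = 85.8%

85.8%


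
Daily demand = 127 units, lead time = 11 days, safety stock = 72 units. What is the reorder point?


Formula: ROP = (Daily Demand * Lead Time) + Safety Stock
Demand during lead time = 127 * 11 = 1397 units
ROP = 1397 + 72 = 1469 units

1469 units


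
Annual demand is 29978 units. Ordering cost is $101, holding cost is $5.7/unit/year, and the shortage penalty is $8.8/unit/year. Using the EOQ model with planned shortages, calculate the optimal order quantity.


Formula: EOQ* = sqrt(2DS/H) * sqrt((H+P)/P)
Base EOQ = sqrt(2*29978*101/5.7) = 1030.72 units
Correction = sqrt((5.7+8.8)/8.8) = 1.28364
EOQ* = 1030.72 * 1.28364 = 1323.1 units

1323.1 units


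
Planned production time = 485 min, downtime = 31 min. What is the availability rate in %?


Formula: Availability = (Planned Time - Downtime) / Planned Time * 100
Uptime = 485 - 31 = 454 min
Availability = 454 / 485 * 100 = 93.6%

93.6%


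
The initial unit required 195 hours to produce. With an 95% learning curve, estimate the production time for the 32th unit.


Formula: T_n = T_1 * (learning_rate)^(log2(n)) where learning_rate = rate/100
Doublings = log2(32) = 5
T_n = 195 * 0.95^5
T_n = 195 * 0.7738 = 150.9 hours

150.9 hours


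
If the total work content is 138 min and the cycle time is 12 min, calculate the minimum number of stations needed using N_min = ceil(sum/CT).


Formula: N_min = ceil(Sum of Task Times / Cycle Time)
N_min = ceil(138 min / 12 min) = ceil(11.5)
N_min = 12 stations

12


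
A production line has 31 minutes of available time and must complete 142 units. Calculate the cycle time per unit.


Formula: CT = Available Time / Number of Units
CT = 31 min / 142 units
CT = 0.22 min/unit

0.22 min/unit


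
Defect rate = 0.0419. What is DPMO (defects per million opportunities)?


DPMO = defect_rate * 1000000 = 0.0419 * 1000000

41900


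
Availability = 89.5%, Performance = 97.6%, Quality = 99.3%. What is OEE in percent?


Formula: OEE = Availability * Performance * Quality / 10000
A * P = 89.5% * 97.6% / 100 = 87.35%
OEE = 87.35% * 99.3% / 100 = 86.7%

86.7%


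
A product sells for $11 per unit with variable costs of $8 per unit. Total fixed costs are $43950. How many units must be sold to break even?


Formula: BEQ = Fixed Costs / (Price - Variable Cost)
Contribution margin = $11 - $8 = $3/unit
BEQ = ceil($43950 / $3/unit) = ceil(14650.0) = 14650 units

14650 units


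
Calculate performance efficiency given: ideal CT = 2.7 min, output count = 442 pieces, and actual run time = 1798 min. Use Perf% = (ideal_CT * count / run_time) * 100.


Formula: Performance = (Ideal CT * Total Count) / Run Time * 100
Ideal output time = 2.7 * 442 = 1193.4 min
Performance = 1193.4 / 1798 * 100 = 66.4%

66.4%


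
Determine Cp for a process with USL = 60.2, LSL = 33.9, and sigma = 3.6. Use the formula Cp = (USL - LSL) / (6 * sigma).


Cp = (60.2 - 33.9) / (6 * 3.6)

1.22


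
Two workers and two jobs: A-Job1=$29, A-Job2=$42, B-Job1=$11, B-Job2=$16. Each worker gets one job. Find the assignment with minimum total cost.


Option 1: A->1 + B->2 = $29 + $16 = $45
Option 2: A->2 + B->1 = $42 + $11 = $53
Min cost = min($45, $53) = $45

$45


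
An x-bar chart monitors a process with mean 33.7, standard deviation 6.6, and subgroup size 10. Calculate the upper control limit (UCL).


UCL = 33.7 + 3 * 6.6 / sqrt(10)

39.96


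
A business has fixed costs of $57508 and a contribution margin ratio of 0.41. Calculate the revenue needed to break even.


Formula: BER = Fixed Costs / Contribution Margin Ratio
BER = $57508 / 0.41
BER = $140263.41 (to the nearest cent)

$140263.41


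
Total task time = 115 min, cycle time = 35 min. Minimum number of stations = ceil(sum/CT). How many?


Formula: N_min = ceil(Sum of Task Times / Cycle Time)
N_min = ceil(115 min / 35 min) = ceil(3.2857)
N_min = 4 stations

4


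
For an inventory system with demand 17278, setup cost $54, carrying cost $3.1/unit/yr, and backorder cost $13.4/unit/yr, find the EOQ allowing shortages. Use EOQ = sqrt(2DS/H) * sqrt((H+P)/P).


Formula: EOQ* = sqrt(2DS/H) * sqrt((H+P)/P)
Base EOQ = sqrt(2*17278*54/3.1) = 775.85 units
Correction = sqrt((3.1+13.4)/13.4) = 1.10966
EOQ* = 775.85 * 1.10966 = 860.9 units

860.9 units


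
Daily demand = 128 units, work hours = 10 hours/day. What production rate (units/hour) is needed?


Formula: Production Rate = Daily Demand / Available Hours
Rate = 128 units/day / 10 hours/day
Rate = 12.8 units/hour

12.8 units/hour


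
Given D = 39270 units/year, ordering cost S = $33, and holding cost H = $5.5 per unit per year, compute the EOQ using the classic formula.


Formula: EOQ = sqrt(2 * D * S / H)
Numerator: 2 * 39270 * 33 = 2591820
2DS/H = 2591820 / 5.5 = 471240.0
EOQ = sqrt(471240.0) = 686.5 units

686.5 units


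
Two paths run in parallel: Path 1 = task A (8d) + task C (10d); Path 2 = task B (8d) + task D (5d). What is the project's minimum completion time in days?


Path 1 = 8 + 10 = 18 days
Path 2 = 8 + 5 = 13 days
Duration = max(18, 13) = 18 days

18 days


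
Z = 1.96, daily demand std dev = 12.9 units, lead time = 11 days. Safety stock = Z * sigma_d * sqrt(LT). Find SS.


Formula: SS = z * sigma_d * sqrt(LT)
sqrt(LT) = sqrt(11) = 3.3166
SS = 1.96 * 12.9 * 3.3166
SS = 83.9 units

83.9 units


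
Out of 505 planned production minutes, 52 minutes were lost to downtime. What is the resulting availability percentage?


Formula: Availability = (Planned Time - Downtime) / Planned Time * 100
Uptime = 505 - 52 = 453 min
Availability = 453 / 505 * 100 = 89.7%

89.7%


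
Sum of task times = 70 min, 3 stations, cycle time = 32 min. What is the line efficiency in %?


Formula: Efficiency = Sum of Task Times / (N_stations * CT) * 100
Total station capacity = 3 stations * 32 min = 96 min
Efficiency = 70 / 96 * 100 = 72.9%

72.9%


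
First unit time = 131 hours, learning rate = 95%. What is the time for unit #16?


Formula: T_n = T_1 * (learning_rate)^(log2(n)) where learning_rate = rate/100
Doublings = log2(16) = 4
T_n = 131 * 0.95^4
T_n = 131 * 0.8145 = 106.7 hours

106.7 hours


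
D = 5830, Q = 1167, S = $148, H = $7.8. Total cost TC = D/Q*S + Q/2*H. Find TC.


TC = 5830/1167 * 148 + 1167/2 * 7.8

$5290.67


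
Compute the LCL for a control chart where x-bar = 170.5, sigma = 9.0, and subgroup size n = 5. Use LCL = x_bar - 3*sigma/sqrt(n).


LCL = 170.5 - 3 * 9.0 / sqrt(5)

158.43


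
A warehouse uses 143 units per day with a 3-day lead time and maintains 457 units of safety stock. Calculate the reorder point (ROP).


Formula: ROP = (Daily Demand * Lead Time) + Safety Stock
Demand during lead time = 143 * 3 = 429 units
ROP = 429 + 457 = 886 units

886 units


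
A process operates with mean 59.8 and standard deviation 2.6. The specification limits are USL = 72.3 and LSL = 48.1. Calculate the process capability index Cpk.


Cpu = (72.3 - 59.8) / (3 * 2.6) = 1.6
Cpl = (59.8 - 48.1) / (3 * 2.6) = 1.5
Cpk = min(1.6, 1.5) = 1.5

1.5


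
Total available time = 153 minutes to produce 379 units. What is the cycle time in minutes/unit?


Formula: CT = Available Time / Number of Units
CT = 153 min / 379 units
CT = 0.4 min/unit

0.4 min/unit


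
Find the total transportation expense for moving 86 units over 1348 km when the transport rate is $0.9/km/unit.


TC = dist * cost * units = 1348 * 0.9 * 86 = $104335.20

$104335.20


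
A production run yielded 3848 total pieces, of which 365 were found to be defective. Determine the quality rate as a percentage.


Formula: Quality Rate = Good Pieces / Total Pieces * 100
Good pieces = 3848 - 365 = 3483
QR = 3483 / 3848 * 100 = 90.5%

90.5%


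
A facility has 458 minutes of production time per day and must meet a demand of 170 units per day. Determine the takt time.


Formula: Takt Time = Available Production Time / Customer Demand
Takt = 458 min/day / 170 units/day
Takt = 2.69 min/unit

2.69 min/unit


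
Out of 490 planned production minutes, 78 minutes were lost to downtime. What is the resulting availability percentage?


Formula: Availability = (Planned Time - Downtime) / Planned Time * 100
Uptime = 490 - 78 = 412 min
Availability = 412 / 490 * 100 = 84.1%

84.1%


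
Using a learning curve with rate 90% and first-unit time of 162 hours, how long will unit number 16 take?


Formula: T_n = T_1 * (learning_rate)^(log2(n)) where learning_rate = rate/100
Doublings = log2(16) = 4
T_n = 162 * 0.9^4
T_n = 162 * 0.6561 = 106.3 hours

106.3 hours


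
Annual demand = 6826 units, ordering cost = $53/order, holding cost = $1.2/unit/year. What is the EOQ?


Formula: EOQ = sqrt(2 * D * S / H)
Numerator: 2 * 6826 * 53 = 723556
2DS/H = 723556 / 1.2 = 602963.3
EOQ = sqrt(602963.3) = 776.5 units

776.5 units


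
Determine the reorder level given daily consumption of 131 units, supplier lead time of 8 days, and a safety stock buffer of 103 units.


Formula: ROP = (Daily Demand * Lead Time) + Safety Stock
Demand during lead time = 131 * 8 = 1048 units
ROP = 1048 + 103 = 1151 units

1151 units


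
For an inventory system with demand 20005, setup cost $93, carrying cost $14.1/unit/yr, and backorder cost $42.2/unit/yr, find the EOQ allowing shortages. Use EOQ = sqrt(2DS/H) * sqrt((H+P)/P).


Formula: EOQ* = sqrt(2DS/H) * sqrt((H+P)/P)
Base EOQ = sqrt(2*20005*93/14.1) = 513.71 units
Correction = sqrt((14.1+42.2)/42.2) = 1.15504
EOQ* = 513.71 * 1.15504 = 593.4 units

593.4 units


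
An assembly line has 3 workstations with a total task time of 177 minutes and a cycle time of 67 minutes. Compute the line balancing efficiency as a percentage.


Formula: Efficiency = Sum of Task Times / (N_stations * CT) * 100
Total station capacity = 3 stations * 67 min = 201 min
Efficiency = 177 / 201 * 100 = 88.1%

88.1%


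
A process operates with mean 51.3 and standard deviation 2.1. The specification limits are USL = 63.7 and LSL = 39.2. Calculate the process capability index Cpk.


Cpu = (63.7 - 51.3) / (3 * 2.1) = 1.97
Cpl = (51.3 - 39.2) / (3 * 2.1) = 1.92
Cpk = min(1.97, 1.92) = 1.92

1.92


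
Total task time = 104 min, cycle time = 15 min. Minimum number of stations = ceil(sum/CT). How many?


Formula: N_min = ceil(Sum of Task Times / Cycle Time)
N_min = ceil(104 min / 15 min) = ceil(6.9333)
N_min = 7 stations

7


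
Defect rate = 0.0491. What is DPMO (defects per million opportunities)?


DPMO = defect_rate * 1000000 = 0.0491 * 1000000

49100


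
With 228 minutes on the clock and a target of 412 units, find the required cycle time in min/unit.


Formula: CT = Available Time / Number of Units
CT = 228 min / 412 units
CT = 0.55 min/unit

0.55 min/unit


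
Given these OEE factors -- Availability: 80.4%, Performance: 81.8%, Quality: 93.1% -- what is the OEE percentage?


Formula: OEE = Availability * Performance * Quality / 10000
A * P = 80.4% * 81.8% / 100 = 65.77%
OEE = 65.77% * 93.1% / 100 = 61.2%

61.2%


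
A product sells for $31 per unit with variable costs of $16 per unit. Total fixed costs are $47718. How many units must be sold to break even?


Formula: BEQ = Fixed Costs / (Price - Variable Cost)
Contribution margin = $31 - $16 = $15/unit
BEQ = ceil($47718 / $15/unit) = ceil(3181.2) = 3182 units

3182 units


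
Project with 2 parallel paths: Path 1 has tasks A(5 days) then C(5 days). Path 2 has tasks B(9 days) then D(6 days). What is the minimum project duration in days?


Path 1 = 5 + 5 = 10 days
Path 2 = 9 + 6 = 15 days
Duration = max(10, 15) = 15 days

15 days


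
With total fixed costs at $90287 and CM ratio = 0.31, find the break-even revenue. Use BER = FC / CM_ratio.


Formula: BER = Fixed Costs / Contribution Margin Ratio
BER = $90287 / 0.31
BER = $291248.39 (to the nearest cent)

$291248.39


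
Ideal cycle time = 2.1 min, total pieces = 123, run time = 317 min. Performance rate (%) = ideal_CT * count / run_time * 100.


Formula: Performance = (Ideal CT * Total Count) / Run Time * 100
Ideal output time = 2.1 * 123 = 258.3 min
Performance = 258.3 / 317 * 100 = 81.5%

81.5%


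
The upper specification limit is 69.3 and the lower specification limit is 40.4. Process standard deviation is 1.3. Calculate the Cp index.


Cp = (69.3 - 40.4) / (6 * 1.3)

3.71


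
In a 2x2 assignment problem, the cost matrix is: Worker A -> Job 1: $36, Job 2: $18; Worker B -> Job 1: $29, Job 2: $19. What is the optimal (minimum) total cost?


Option 1: A->1 + B->2 = $36 + $19 = $55
Option 2: A->2 + B->1 = $18 + $29 = $47
Min cost = min($55, $47) = $47

$47


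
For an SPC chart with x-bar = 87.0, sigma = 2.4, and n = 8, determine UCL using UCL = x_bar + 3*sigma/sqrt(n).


UCL = 87.0 + 3 * 2.4 / sqrt(8)

89.55


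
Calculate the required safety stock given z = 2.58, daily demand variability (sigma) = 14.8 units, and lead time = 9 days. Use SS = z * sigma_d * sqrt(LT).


Formula: SS = z * sigma_d * sqrt(LT)
sqrt(LT) = sqrt(9) = 3.0
SS = 2.58 * 14.8 * 3.0
SS = 114.6 units

114.6 units


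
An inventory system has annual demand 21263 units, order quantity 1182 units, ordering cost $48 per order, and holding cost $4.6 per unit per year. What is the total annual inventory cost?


TC = 21263/1182 * 48 + 1182/2 * 4.6

$3582.07


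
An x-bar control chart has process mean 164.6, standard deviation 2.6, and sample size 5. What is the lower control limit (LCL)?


LCL = 164.6 - 3 * 2.6 / sqrt(5)

161.11


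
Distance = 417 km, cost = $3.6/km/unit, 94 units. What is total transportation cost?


TC = dist * cost * units = 417 * 3.6 * 94 = $141112.80

$141112.80


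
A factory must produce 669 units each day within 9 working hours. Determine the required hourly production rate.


Formula: Production Rate = Daily Demand / Available Hours
Rate = 669 units/day / 9 hours/day
Rate = 74.3 units/hour

74.3 units/hour


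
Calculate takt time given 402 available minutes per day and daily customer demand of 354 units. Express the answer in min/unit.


Formula: Takt Time = Available Production Time / Customer Demand
Takt = 402 min/day / 354 units/day
Takt = 1.14 min/unit

1.14 min/unit


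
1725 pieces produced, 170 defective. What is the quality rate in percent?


Formula: Quality Rate = Good Pieces / Total Pieces * 100
Good pieces = 1725 - 170 = 1555
QR = 1555 / 1725 * 100 = 90.1%

90.1%


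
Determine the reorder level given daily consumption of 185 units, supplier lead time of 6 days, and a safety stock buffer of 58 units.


Formula: ROP = (Daily Demand * Lead Time) + Safety Stock
Demand during lead time = 185 * 6 = 1110 units
ROP = 1110 + 58 = 1168 units

1168 units


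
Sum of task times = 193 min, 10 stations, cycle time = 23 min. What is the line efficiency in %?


Formula: Efficiency = Sum of Task Times / (N_stations * CT) * 100
Total station capacity = 10 stations * 23 min = 230 min
Efficiency = 193 / 230 * 100 = 83.9%

83.9%


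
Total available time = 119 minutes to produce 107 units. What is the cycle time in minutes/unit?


Formula: CT = Available Time / Number of Units
CT = 119 min / 107 units
CT = 1.11 min/unit

1.11 min/unit


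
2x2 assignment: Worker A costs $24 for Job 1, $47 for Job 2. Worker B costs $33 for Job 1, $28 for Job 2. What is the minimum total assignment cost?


Option 1: A->1 + B->2 = $24 + $28 = $52
Option 2: A->2 + B->1 = $47 + $33 = $80
Min cost = min($52, $80) = $52

$52


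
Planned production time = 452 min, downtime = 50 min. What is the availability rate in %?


Formula: Availability = (Planned Time - Downtime) / Planned Time * 100
Uptime = 452 - 50 = 402 min
Availability = 402 / 452 * 100 = 88.9%

88.9%


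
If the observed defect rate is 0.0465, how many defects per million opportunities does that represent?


DPMO = defect_rate * 1000000 = 0.0465 * 1000000

46500


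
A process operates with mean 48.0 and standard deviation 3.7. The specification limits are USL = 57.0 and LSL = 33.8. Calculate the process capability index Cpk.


Cpu = (57.0 - 48.0) / (3 * 3.7) = 0.81
Cpl = (48.0 - 33.8) / (3 * 3.7) = 1.28
Cpk = min(0.81, 1.28) = 0.81

0.81


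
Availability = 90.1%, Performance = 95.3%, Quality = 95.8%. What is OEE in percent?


Formula: OEE = Availability * Performance * Quality / 10000
A * P = 90.1% * 95.3% / 100 = 85.87%
OEE = 85.87% * 95.8% / 100 = 82.3%

82.3%


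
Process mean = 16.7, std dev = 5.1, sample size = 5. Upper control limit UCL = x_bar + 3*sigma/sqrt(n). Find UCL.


UCL = 16.7 + 3 * 5.1 / sqrt(5)

23.54


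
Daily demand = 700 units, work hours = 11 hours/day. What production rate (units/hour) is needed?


Formula: Production Rate = Daily Demand / Available Hours
Rate = 700 units/day / 11 hours/day
Rate = 63.6 units/hour

63.6 units/hour


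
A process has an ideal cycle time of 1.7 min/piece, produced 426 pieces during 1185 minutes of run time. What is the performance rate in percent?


Formula: Performance = (Ideal CT * Total Count) / Run Time * 100
Ideal output time = 1.7 * 426 = 724.2 min
Performance = 724.2 / 1185 * 100 = 61.1%

61.1%


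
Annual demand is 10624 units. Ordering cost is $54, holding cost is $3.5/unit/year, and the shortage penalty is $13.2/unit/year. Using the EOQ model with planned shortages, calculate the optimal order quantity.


Formula: EOQ* = sqrt(2DS/H) * sqrt((H+P)/P)
Base EOQ = sqrt(2*10624*54/3.5) = 572.56 units
Correction = sqrt((3.5+13.2)/13.2) = 1.12479
EOQ* = 572.56 * 1.12479 = 644.0 units

644.0 units


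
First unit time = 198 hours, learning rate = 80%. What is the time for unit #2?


Formula: T_n = T_1 * (learning_rate)^(log2(n)) where learning_rate = rate/100
Doublings = log2(2) = 1
T_n = 198 * 0.8^1
T_n = 198 * 0.8 = 158.4 hours

158.4 hours


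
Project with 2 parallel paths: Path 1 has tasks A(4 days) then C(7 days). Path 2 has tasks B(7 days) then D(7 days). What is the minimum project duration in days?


Path 1 = 4 + 7 = 11 days
Path 2 = 7 + 7 = 14 days
Duration = max(11, 14) = 14 days

14 days


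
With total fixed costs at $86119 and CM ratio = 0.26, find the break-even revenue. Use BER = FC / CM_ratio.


Formula: BER = Fixed Costs / Contribution Margin Ratio
BER = $86119 / 0.26
BER = $331226.92 (to the nearest cent)

$331226.92


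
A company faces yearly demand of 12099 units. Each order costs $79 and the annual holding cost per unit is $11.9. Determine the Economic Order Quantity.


Formula: EOQ = sqrt(2 * D * S / H)
Numerator: 2 * 12099 * 79 = 1911642
2DS/H = 1911642 / 11.9 = 160642.2
EOQ = sqrt(160642.2) = 400.8 units

400.8 units


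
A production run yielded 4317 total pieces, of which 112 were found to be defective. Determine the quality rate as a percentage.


Formula: Quality Rate = Good Pieces / Total Pieces * 100
Good pieces = 4317 - 112 = 4205
QR = 4205 / 4317 * 100 = 97.4%

97.4%


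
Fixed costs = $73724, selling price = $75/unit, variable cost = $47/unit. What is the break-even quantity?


Formula: BEQ = Fixed Costs / (Price - Variable Cost)
Contribution margin = $75 - $47 = $28/unit
BEQ = ceil($73724 / $28/unit) = ceil(2633.0) = 2633 units

2633 units


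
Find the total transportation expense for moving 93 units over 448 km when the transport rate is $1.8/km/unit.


TC = dist * cost * units = 448 * 1.8 * 93 = $74995.20

$74995.20


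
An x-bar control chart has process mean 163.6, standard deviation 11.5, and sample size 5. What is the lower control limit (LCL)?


LCL = 163.6 - 3 * 11.5 / sqrt(5)

148.17


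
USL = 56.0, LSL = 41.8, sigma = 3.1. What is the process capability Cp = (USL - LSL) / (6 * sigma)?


Cp = (56.0 - 41.8) / (6 * 3.1)

0.76


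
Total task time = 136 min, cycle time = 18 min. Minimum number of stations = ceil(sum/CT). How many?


Formula: N_min = ceil(Sum of Task Times / Cycle Time)
N_min = ceil(136 min / 18 min) = ceil(7.5556)
N_min = 8 stations

8


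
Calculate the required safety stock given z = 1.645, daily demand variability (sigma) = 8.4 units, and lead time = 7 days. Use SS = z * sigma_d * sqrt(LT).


Formula: SS = z * sigma_d * sqrt(LT)
sqrt(LT) = sqrt(7) = 2.6458
SS = 1.645 * 8.4 * 2.6458
SS = 36.6 units

36.6 units


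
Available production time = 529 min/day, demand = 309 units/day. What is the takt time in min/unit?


Formula: Takt Time = Available Production Time / Customer Demand
Takt = 529 min/day / 309 units/day
Takt = 1.71 min/unit

1.71 min/unit


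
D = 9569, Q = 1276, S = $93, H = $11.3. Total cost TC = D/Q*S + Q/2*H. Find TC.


TC = 9569/1276 * 93 + 1276/2 * 11.3

$7906.83


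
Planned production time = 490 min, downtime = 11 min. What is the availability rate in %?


Formula: Availability = (Planned Time - Downtime) / Planned Time * 100
Uptime = 490 - 11 = 479 min
Availability = 479 / 490 * 100 = 97.8%

97.8%


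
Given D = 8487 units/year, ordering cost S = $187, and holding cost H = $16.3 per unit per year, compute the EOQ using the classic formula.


Formula: EOQ = sqrt(2 * D * S / H)
Numerator: 2 * 8487 * 187 = 3174138
2DS/H = 3174138 / 16.3 = 194732.4
EOQ = sqrt(194732.4) = 441.3 units

441.3 units


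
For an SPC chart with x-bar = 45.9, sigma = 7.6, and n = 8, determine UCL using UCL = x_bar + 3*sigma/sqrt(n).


UCL = 45.9 + 3 * 7.6 / sqrt(8)

53.96


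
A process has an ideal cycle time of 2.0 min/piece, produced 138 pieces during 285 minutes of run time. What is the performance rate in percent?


Formula: Performance = (Ideal CT * Total Count) / Run Time * 100
Ideal output time = 2.0 * 138 = 276.0 min
Performance = 276.0 / 285 * 100 = 96.8%

96.8%


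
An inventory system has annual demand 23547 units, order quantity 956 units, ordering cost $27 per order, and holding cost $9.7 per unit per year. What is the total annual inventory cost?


TC = 23547/956 * 27 + 956/2 * 9.7

$5301.63


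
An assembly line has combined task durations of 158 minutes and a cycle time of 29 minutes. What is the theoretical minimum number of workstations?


Formula: N_min = ceil(Sum of Task Times / Cycle Time)
N_min = ceil(158 min / 29 min) = ceil(5.4483)
N_min = 6 stations

6


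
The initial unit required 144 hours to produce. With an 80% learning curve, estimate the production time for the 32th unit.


Formula: T_n = T_1 * (learning_rate)^(log2(n)) where learning_rate = rate/100
Doublings = log2(32) = 5
T_n = 144 * 0.8^5
T_n = 144 * 0.3277 = 47.2 hours

47.2 hours


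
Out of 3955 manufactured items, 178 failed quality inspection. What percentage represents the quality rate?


Formula: Quality Rate = Good Pieces / Total Pieces * 100
Good pieces = 3955 - 178 = 3777
QR = 3777 / 3955 * 100 = 95.5%

95.5%


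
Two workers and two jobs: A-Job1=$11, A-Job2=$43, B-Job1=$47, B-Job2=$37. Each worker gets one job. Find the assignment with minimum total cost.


Option 1: A->1 + B->2 = $11 + $37 = $48
Option 2: A->2 + B->1 = $43 + $47 = $90
Min cost = min($48, $90) = $48

$48


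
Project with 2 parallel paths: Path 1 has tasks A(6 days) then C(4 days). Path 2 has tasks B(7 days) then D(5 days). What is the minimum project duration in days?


Path 1 = 6 + 4 = 10 days
Path 2 = 7 + 5 = 12 days
Duration = max(10, 12) = 12 days

12 days


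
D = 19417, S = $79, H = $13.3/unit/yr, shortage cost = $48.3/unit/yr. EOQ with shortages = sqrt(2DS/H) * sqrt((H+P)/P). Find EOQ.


Formula: EOQ* = sqrt(2DS/H) * sqrt((H+P)/P)
Base EOQ = sqrt(2*19417*79/13.3) = 480.28 units
Correction = sqrt((13.3+48.3)/48.3) = 1.12932
EOQ* = 480.28 * 1.12932 = 542.4 units

542.4 units


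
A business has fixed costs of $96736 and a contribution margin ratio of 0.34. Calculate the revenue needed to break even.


Formula: BER = Fixed Costs / Contribution Margin Ratio
BER = $96736 / 0.34
BER = $284517.65 (to the nearest cent)

$284517.65


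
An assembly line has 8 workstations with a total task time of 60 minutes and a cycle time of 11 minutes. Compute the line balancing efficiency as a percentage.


Formula: Efficiency = Sum of Task Times / (N_stations * CT) * 100
Total station capacity = 8 stations * 11 min = 88 min
Efficiency = 60 / 88 * 100 = 68.2%

68.2%


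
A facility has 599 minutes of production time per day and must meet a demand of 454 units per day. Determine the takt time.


Formula: Takt Time = Available Production Time / Customer Demand
Takt = 599 min/day / 454 units/day
Takt = 1.32 min/unit

1.32 min/unit


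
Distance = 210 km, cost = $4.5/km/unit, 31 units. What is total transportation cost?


TC = dist * cost * units = 210 * 4.5 * 31 = $29295.00

$29295.00


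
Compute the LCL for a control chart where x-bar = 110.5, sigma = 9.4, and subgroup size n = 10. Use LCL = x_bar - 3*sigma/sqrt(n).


LCL = 110.5 - 3 * 9.4 / sqrt(10)

101.58


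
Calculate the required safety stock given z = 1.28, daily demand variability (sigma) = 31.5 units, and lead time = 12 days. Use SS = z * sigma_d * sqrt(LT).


Formula: SS = z * sigma_d * sqrt(LT)
sqrt(LT) = sqrt(12) = 3.4641
SS = 1.28 * 31.5 * 3.4641
SS = 139.7 units

139.7 units


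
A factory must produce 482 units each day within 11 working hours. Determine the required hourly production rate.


Formula: Production Rate = Daily Demand / Available Hours
Rate = 482 units/day / 11 hours/day
Rate = 43.8 units/hour

43.8 units/hour


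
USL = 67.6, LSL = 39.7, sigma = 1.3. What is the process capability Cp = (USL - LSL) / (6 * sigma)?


Cp = (67.6 - 39.7) / (6 * 1.3)

3.58


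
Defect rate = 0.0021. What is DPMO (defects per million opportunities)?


DPMO = defect_rate * 1000000 = 0.0021 * 1000000

2100


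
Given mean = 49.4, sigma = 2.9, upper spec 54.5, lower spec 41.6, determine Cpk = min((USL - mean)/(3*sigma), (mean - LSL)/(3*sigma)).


Cpu = (54.5 - 49.4) / (3 * 2.9) = 0.59
Cpl = (49.4 - 41.6) / (3 * 2.9) = 0.9
Cpk = min(0.59, 0.9) = 0.59

0.59


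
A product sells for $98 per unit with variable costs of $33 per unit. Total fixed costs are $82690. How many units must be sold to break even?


Formula: BEQ = Fixed Costs / (Price - Variable Cost)
Contribution margin = $98 - $33 = $65/unit
BEQ = ceil($82690 / $65/unit) = ceil(1272.15) = 1273 units

1273 units


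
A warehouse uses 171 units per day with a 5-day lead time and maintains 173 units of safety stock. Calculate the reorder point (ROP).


Formula: ROP = (Daily Demand * Lead Time) + Safety Stock
Demand during lead time = 171 * 5 = 855 units
ROP = 855 + 173 = 1028 units

1028 units


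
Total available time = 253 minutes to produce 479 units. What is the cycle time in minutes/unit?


Formula: CT = Available Time / Number of Units
CT = 253 min / 479 units
CT = 0.53 min/unit

0.53 min/unit


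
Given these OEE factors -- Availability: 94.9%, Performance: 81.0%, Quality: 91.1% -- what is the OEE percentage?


Formula: OEE = Availability * Performance * Quality / 10000
A * P = 94.9% * 81.0% / 100 = 76.87%
OEE = 76.87% * 91.1% / 100 = 70.0%

70.0%
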